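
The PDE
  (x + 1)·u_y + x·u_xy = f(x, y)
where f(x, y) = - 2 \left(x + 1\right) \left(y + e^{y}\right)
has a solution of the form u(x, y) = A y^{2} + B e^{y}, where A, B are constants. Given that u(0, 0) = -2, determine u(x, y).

Answer: u(x, y) = - y^{2} - 2 e^{y}

Derivation:
Substitute the ansatz u = A y^{2} + B e^{y} into the left-hand side.
Derivatives of the ansatz:
  u_y = 2 A y + B e^{y}
  u_xy = 0
Term by term:
  (x + 1)·u_y = 2 A x y + 2 A y + B x e^{y} + B e^{y}
  x·u_xy = 0
So the left-hand side equals
  2 A x y + 2 A y + B x e^{y} + B e^{y}
This must equal f(x, y) identically; expanded, f = - 2 x y - 2 x e^{y} - 2 y - 2 e^{y}.
Matching coefficients of the independent functions:
  [y, x y]:  2 A = -2
  [x e^{y}, e^{y}]:  B = -2
Solving: A = -1, B = -2.
Check against the point condition:
  u(0, 0) = -2  ⟹  B = -2  ✓
Hence u(x, y) = - y^{2} - 2 e^{y}.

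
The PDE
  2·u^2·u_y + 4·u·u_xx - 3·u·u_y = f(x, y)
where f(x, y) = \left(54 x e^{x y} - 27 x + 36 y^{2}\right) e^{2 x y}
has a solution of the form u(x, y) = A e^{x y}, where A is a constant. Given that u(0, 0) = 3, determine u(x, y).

Substitute the ansatz u = A e^{x y} into the left-hand side.
Derivatives of the ansatz:
  u_y = A x e^{x y}
  u_xx = A y^{2} e^{x y}
Term by term:
  2·u^2·u_y = 2 A^{3} x e^{3 x y}
  4·u·u_xx = 4 A^{2} y^{2} e^{2 x y}
  -3·u·u_y = - 3 A^{2} x e^{2 x y}
So the left-hand side equals
  2 A^{3} x e^{3 x y} - 3 A^{2} x e^{2 x y} + 4 A^{2} y^{2} e^{2 x y}
This must equal f(x, y) identically; expanded, f = 54 x e^{3 x y} - 27 x e^{2 x y} + 36 y^{2} e^{2 x y}.
Matching coefficients of the independent functions:
  [x e^{2 x y}]:  - 3 A^{2} = -27
  [x e^{3 x y}]:  2 A^{3} = 54
  [y^{2} e^{2 x y}]:  4 A^{2} = 36
Solving: A = 3.
Check against the point condition:
  u(0, 0) = 3  ⟹  A = 3  ✓
Hence u(x, y) = 3 e^{x y}.

Answer: u(x, y) = 3 e^{x y}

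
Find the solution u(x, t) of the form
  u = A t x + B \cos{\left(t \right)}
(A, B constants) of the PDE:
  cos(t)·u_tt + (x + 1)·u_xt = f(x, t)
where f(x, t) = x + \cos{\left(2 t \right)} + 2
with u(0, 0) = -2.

Answer: u(x, t) = t x - 2 \cos{\left(t \right)}

Derivation:
Substitute the ansatz u = A t x + B \cos{\left(t \right)} into the left-hand side.
Derivatives of the ansatz:
  u_tt = - B \cos{\left(t \right)}
  u_xt = A
Term by term:
  cos(t)·u_tt = - B \cos^{2}{\left(t \right)}
  (x + 1)·u_xt = A x + A
So the left-hand side equals
  A x + A - B \cos^{2}{\left(t \right)}
This must equal f(x, t) identically; expanded, f = x + 2 \cos^{2}{\left(t \right)} + 1.
Matching coefficients of the independent functions:
  [constant term, x]:  A = 1
  [\cos^{2}{\left(t \right)}]:  - B = 2
Solving: A = 1, B = -2.
Check against the point condition:
  u(0, 0) = -2  ⟹  B = -2  ✓
Hence u(x, t) = t x - 2 \cos{\left(t \right)}.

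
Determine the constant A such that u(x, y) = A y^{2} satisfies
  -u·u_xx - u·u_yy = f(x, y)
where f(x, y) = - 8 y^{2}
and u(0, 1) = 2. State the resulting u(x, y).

Substitute the ansatz u = A y^{2} into the left-hand side.
Derivatives of the ansatz:
  u_xx = 0
  u_yy = 2 A
Term by term:
  -u·u_xx = 0
  -u·u_yy = - 2 A^{2} y^{2}
So the left-hand side equals
  - 2 A^{2} y^{2}
This must equal f(x, y) = - 8 y^{2} identically.
Matching coefficients of the independent functions:
  [y^{2}]:  - 2 A^{2} = -8
These equations allow (A) = (-2) or (2).
Impose the point condition(s):
  u(0, 1) = 2  ⟹  A = 2
Only A = 2 satisfies everything.
Hence u(x, y) = 2 y^{2}.

Answer: u(x, y) = 2 y^{2}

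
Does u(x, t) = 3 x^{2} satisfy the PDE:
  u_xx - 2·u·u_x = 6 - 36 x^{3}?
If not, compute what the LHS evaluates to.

Evaluate each term of the left-hand side for u = 3 x^{2}.
Derivatives:
  u_xx = 6
  u_x = 6 x
Terms:
  u_xx = 6
  -2·u·u_x = - 36 x^{3}
Sum: LHS = 6 - 36 x^{3}
This is exactly the given right-hand side, so u is a solution.

Answer: Yes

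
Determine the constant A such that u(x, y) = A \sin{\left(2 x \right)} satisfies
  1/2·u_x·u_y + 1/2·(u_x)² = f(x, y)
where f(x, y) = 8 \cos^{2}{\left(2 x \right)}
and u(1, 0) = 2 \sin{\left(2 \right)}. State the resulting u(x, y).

Answer: u(x, y) = 2 \sin{\left(2 x \right)}

Derivation:
Substitute the ansatz u = A \sin{\left(2 x \right)} into the left-hand side.
Derivatives of the ansatz:
  u_x = 2 A \cos{\left(2 x \right)}
  u_y = 0
Term by term:
  1/2·u_x·u_y = 0
  1/2·(u_x)² = 2 A^{2} \cos^{2}{\left(2 x \right)}
So the left-hand side equals
  2 A^{2} \cos^{2}{\left(2 x \right)}
This must equal f(x, y) = 8 \cos^{2}{\left(2 x \right)} identically.
Matching coefficients of the independent functions:
  [\cos^{2}{\left(2 x \right)}]:  2 A^{2} = 8
These equations allow (A) = (-2) or (2).
Impose the point condition(s):
  u(1, 0) = 2 \sin{\left(2 \right)}  ⟹  A \sin{\left(2 \right)} = 2 \sin{\left(2 \right)}
Only A = 2 satisfies everything.
Hence u(x, y) = 2 \sin{\left(2 x \right)}.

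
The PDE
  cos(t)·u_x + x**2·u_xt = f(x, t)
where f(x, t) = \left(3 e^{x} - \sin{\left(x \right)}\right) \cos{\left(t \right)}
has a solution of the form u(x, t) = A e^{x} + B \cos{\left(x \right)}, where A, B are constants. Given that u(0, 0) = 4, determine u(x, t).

Answer: u(x, t) = 3 e^{x} + \cos{\left(x \right)}

Derivation:
Substitute the ansatz u = A e^{x} + B \cos{\left(x \right)} into the left-hand side.
Derivatives of the ansatz:
  u_x = A e^{x} - B \sin{\left(x \right)}
  u_xt = 0
Term by term:
  cos(t)·u_x = A e^{x} \cos{\left(t \right)} - B \sin{\left(x \right)} \cos{\left(t \right)}
  x**2·u_xt = 0
So the left-hand side equals
  A e^{x} \cos{\left(t \right)} - B \sin{\left(x \right)} \cos{\left(t \right)}
This must equal f(x, t) identically; expanded, f = 3 e^{x} \cos{\left(t \right)} - \sin{\left(x \right)} \cos{\left(t \right)}.
Matching coefficients of the independent functions:
  [e^{x} \cos{\left(t \right)}]:  A = 3
  [\sin{\left(x \right)} \cos{\left(t \right)}]:  - B = -1
Solving: A = 3, B = 1.
Check against the point condition:
  u(0, 0) = 4  ⟹  A + B = 4  ✓
Hence u(x, t) = 3 e^{x} + \cos{\left(x \right)}.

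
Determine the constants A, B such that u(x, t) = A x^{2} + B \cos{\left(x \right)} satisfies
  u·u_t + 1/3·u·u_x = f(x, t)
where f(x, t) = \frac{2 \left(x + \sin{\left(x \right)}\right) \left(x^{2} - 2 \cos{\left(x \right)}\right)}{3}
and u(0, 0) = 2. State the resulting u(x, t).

Substitute the ansatz u = A x^{2} + B \cos{\left(x \right)} into the left-hand side.
Derivatives of the ansatz:
  u_t = 0
  u_x = 2 A x - B \sin{\left(x \right)}
Term by term:
  u·u_t = 0
  1/3·u·u_x = \frac{2 A^{2} x^{3}}{3} - \frac{A B x^{2} \sin{\left(x \right)}}{3} + \frac{2 A B x \cos{\left(x \right)}}{3} - \frac{B^{2} \sin{\left(x \right)} \cos{\left(x \right)}}{3}
So the left-hand side equals
  \frac{2 A^{2} x^{3}}{3} - \frac{A B x^{2} \sin{\left(x \right)}}{3} + \frac{2 A B x \cos{\left(x \right)}}{3} - \frac{B^{2} \sin{\left(x \right)} \cos{\left(x \right)}}{3}
This must equal f(x, t) identically; expanded, f = \frac{2 x^{3}}{3} + \frac{2 x^{2} \sin{\left(x \right)}}{3} - \frac{4 x \cos{\left(x \right)}}{3} - \frac{4 \sin{\left(x \right)} \cos{\left(x \right)}}{3}.
Matching coefficients of the independent functions:
  [x^{3}]:  \frac{2 A^{2}}{3} = \frac{2}{3}
  [x \cos{\left(x \right)}]:  \frac{2 A B}{3} = - \frac{4}{3}
  [x^{2} \sin{\left(x \right)}]:  - \frac{A B}{3} = \frac{2}{3}
  [\sin{\left(x \right)} \cos{\left(x \right)}]:  - \frac{B^{2}}{3} = - \frac{4}{3}
These equations allow (A, B) = (-1, 2) or (1, -2).
Impose the point condition(s):
  u(0, 0) = 2  ⟹  B = 2
Only A = -1, B = 2 satisfies everything.
Hence u(x, t) = - x^{2} + 2 \cos{\left(x \right)}.

Answer: u(x, t) = - x^{2} + 2 \cos{\left(x \right)}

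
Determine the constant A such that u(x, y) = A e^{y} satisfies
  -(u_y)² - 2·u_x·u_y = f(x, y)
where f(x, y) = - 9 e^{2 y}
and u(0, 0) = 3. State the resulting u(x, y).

Substitute the ansatz u = A e^{y} into the left-hand side.
Derivatives of the ansatz:
  u_y = A e^{y}
  u_x = 0
Term by term:
  -(u_y)² = - A^{2} e^{2 y}
  -2·u_x·u_y = 0
So the left-hand side equals
  - A^{2} e^{2 y}
This must equal f(x, y) = - 9 e^{2 y} identically.
Matching coefficients of the independent functions:
  [e^{2 y}]:  - A^{2} = -9
These equations allow (A) = (-3) or (3).
Impose the point condition(s):
  u(0, 0) = 3  ⟹  A = 3
Only A = 3 satisfies everything.
Hence u(x, y) = 3 e^{y}.

Answer: u(x, y) = 3 e^{y}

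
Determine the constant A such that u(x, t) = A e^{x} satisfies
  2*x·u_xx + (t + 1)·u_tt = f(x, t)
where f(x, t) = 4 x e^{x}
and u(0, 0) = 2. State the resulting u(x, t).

Substitute the ansatz u = A e^{x} into the left-hand side.
Derivatives of the ansatz:
  u_xx = A e^{x}
  u_tt = 0
Term by term:
  2*x·u_xx = 2 A x e^{x}
  (t + 1)·u_tt = 0
So the left-hand side equals
  2 A x e^{x}
This must equal f(x, t) = 4 x e^{x} identically.
Matching coefficients of the independent functions:
  [x e^{x}]:  2 A = 4
Solving: A = 2.
Check against the point condition:
  u(0, 0) = 2  ⟹  A = 2  ✓
Hence u(x, t) = 2 e^{x}.

Answer: u(x, t) = 2 e^{x}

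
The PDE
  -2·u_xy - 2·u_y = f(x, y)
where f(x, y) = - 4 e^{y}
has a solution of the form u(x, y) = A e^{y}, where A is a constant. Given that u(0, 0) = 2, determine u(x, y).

Substitute the ansatz u = A e^{y} into the left-hand side.
Derivatives of the ansatz:
  u_xy = 0
  u_y = A e^{y}
Term by term:
  -2·u_xy = 0
  -2·u_y = - 2 A e^{y}
So the left-hand side equals
  - 2 A e^{y}
This must equal f(x, y) = - 4 e^{y} identically.
Matching coefficients of the independent functions:
  [e^{y}]:  - 2 A = -4
Solving: A = 2.
Check against the point condition:
  u(0, 0) = 2  ⟹  A = 2  ✓
Hence u(x, y) = 2 e^{y}.

Answer: u(x, y) = 2 e^{y}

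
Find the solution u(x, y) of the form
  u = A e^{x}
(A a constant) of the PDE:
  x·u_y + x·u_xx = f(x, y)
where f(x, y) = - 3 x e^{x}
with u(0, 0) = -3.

Answer: u(x, y) = - 3 e^{x}

Derivation:
Substitute the ansatz u = A e^{x} into the left-hand side.
Derivatives of the ansatz:
  u_y = 0
  u_xx = A e^{x}
Term by term:
  x·u_y = 0
  x·u_xx = A x e^{x}
So the left-hand side equals
  A x e^{x}
This must equal f(x, y) = - 3 x e^{x} identically.
Matching coefficients of the independent functions:
  [x e^{x}]:  A = -3
Solving: A = -3.
Check against the point condition:
  u(0, 0) = -3  ⟹  A = -3  ✓
Hence u(x, y) = - 3 e^{x}.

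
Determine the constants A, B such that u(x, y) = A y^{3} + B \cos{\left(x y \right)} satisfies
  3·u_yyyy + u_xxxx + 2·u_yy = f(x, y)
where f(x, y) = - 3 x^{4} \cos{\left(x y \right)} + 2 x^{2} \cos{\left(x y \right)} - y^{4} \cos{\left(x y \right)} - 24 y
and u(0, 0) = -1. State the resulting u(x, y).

Substitute the ansatz u = A y^{3} + B \cos{\left(x y \right)} into the left-hand side.
Derivatives of the ansatz:
  u_yyyy = B x^{4} \cos{\left(x y \right)}
  u_xxxx = B y^{4} \cos{\left(x y \right)}
  u_yy = 6 A y - B x^{2} \cos{\left(x y \right)}
Term by term:
  3·u_yyyy = 3 B x^{4} \cos{\left(x y \right)}
  u_xxxx = B y^{4} \cos{\left(x y \right)}
  2·u_yy = 12 A y - 2 B x^{2} \cos{\left(x y \right)}
So the left-hand side equals
  12 A y + 3 B x^{4} \cos{\left(x y \right)} - 2 B x^{2} \cos{\left(x y \right)} + B y^{4} \cos{\left(x y \right)}
This must equal f(x, y) = - 3 x^{4} \cos{\left(x y \right)} + 2 x^{2} \cos{\left(x y \right)} - y^{4} \cos{\left(x y \right)} - 24 y identically.
Matching coefficients of the independent functions:
  [y]:  12 A = -24
  [x^{2} \cos{\left(x y \right)}]:  - 2 B = 2
  [x^{4} \cos{\left(x y \right)}]:  3 B = -3
  [y^{4} \cos{\left(x y \right)}]:  B = -1
Solving: A = -2, B = -1.
Check against the point condition:
  u(0, 0) = -1  ⟹  B = -1  ✓
Hence u(x, y) = - 2 y^{3} - \cos{\left(x y \right)}.

Answer: u(x, y) = - 2 y^{3} - \cos{\left(x y \right)}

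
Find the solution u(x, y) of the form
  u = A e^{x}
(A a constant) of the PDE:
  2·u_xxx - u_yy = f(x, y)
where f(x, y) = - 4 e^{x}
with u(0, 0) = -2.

Substitute the ansatz u = A e^{x} into the left-hand side.
Derivatives of the ansatz:
  u_xxx = A e^{x}
  u_yy = 0
Term by term:
  2·u_xxx = 2 A e^{x}
  -u_yy = 0
So the left-hand side equals
  2 A e^{x}
This must equal f(x, y) = - 4 e^{x} identically.
Matching coefficients of the independent functions:
  [e^{x}]:  2 A = -4
Solving: A = -2.
Check against the point condition:
  u(0, 0) = -2  ⟹  A = -2  ✓
Hence u(x, y) = - 2 e^{x}.

Answer: u(x, y) = - 2 e^{x}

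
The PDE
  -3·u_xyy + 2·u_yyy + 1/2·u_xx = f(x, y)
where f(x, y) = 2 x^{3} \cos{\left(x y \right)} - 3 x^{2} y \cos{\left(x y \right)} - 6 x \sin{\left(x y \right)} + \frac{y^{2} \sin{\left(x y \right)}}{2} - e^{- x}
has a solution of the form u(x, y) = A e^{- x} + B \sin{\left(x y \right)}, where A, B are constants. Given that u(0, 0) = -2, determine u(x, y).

Substitute the ansatz u = A e^{- x} + B \sin{\left(x y \right)} into the left-hand side.
Derivatives of the ansatz:
  u_xyy = - B x^{2} y \cos{\left(x y \right)} - 2 B x \sin{\left(x y \right)}
  u_yyy = - B x^{3} \cos{\left(x y \right)}
  u_xx = A e^{- x} - B y^{2} \sin{\left(x y \right)}
Term by term:
  -3·u_xyy = 3 B x^{2} y \cos{\left(x y \right)} + 6 B x \sin{\left(x y \right)}
  2·u_yyy = - 2 B x^{3} \cos{\left(x y \right)}
  1/2·u_xx = \frac{A e^{- x}}{2} - \frac{B y^{2} \sin{\left(x y \right)}}{2}
So the left-hand side equals
  \frac{A e^{- x}}{2} - 2 B x^{3} \cos{\left(x y \right)} + 3 B x^{2} y \cos{\left(x y \right)} + 6 B x \sin{\left(x y \right)} - \frac{B y^{2} \sin{\left(x y \right)}}{2}
This must equal f(x, y) = 2 x^{3} \cos{\left(x y \right)} - 3 x^{2} y \cos{\left(x y \right)} - 6 x \sin{\left(x y \right)} + \frac{y^{2} \sin{\left(x y \right)}}{2} - e^{- x} identically.
Matching coefficients of the independent functions:
  [x \sin{\left(x y \right)}]:  6 B = -6
  [x^{3} \cos{\left(x y \right)}]:  - 2 B = 2
  [y^{2} \sin{\left(x y \right)}]:  - \frac{B}{2} = \frac{1}{2}
  [x^{2} y \cos{\left(x y \right)}]:  3 B = -3
  [e^{- x}]:  \frac{A}{2} = -1
Solving: A = -2, B = -1.
Check against the point condition:
  u(0, 0) = -2  ⟹  A = -2  ✓
Hence u(x, y) = - \sin{\left(x y \right)} - 2 e^{- x}.

Answer: u(x, y) = - \sin{\left(x y \right)} - 2 e^{- x}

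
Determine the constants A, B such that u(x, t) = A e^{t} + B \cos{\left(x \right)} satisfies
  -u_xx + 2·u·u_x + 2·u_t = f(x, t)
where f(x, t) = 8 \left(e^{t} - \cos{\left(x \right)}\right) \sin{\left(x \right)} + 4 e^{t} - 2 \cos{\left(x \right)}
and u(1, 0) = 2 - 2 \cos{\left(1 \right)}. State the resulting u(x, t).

Substitute the ansatz u = A e^{t} + B \cos{\left(x \right)} into the left-hand side.
Derivatives of the ansatz:
  u_xx = - B \cos{\left(x \right)}
  u_x = - B \sin{\left(x \right)}
  u_t = A e^{t}
Term by term:
  -u_xx = B \cos{\left(x \right)}
  2·u·u_x = - 2 A B e^{t} \sin{\left(x \right)} - 2 B^{2} \sin{\left(x \right)} \cos{\left(x \right)}
  2·u_t = 2 A e^{t}
So the left-hand side equals
  - 2 A B e^{t} \sin{\left(x \right)} + 2 A e^{t} - 2 B^{2} \sin{\left(x \right)} \cos{\left(x \right)} + B \cos{\left(x \right)}
This must equal f(x, t) identically; expanded, f = 8 e^{t} \sin{\left(x \right)} + 4 e^{t} - 8 \sin{\left(x \right)} \cos{\left(x \right)} - 2 \cos{\left(x \right)}.
Matching coefficients of the independent functions:
  [e^{t} \sin{\left(x \right)}]:  - 2 A B = 8
  [\sin{\left(x \right)} \cos{\left(x \right)}]:  - 2 B^{2} = -8
  [e^{t}]:  2 A = 4
  [\cos{\left(x \right)}]:  B = -2
Solving: A = 2, B = -2.
Check against the point condition:
  u(1, 0) = 2 - 2 \cos{\left(1 \right)}  ⟹  A + B \cos{\left(1 \right)} = 2 - 2 \cos{\left(1 \right)}  ✓
Hence u(x, t) = 2 e^{t} - 2 \cos{\left(x \right)}.

Answer: u(x, t) = 2 e^{t} - 2 \cos{\left(x \right)}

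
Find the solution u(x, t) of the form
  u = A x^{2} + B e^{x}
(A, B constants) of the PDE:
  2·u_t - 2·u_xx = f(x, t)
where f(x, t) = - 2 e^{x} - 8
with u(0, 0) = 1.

Answer: u(x, t) = 2 x^{2} + e^{x}

Derivation:
Substitute the ansatz u = A x^{2} + B e^{x} into the left-hand side.
Derivatives of the ansatz:
  u_t = 0
  u_xx = 2 A + B e^{x}
Term by term:
  2·u_t = 0
  -2·u_xx = - 4 A - 2 B e^{x}
So the left-hand side equals
  - 4 A - 2 B e^{x}
This must equal f(x, t) = - 2 e^{x} - 8 identically.
Matching coefficients of the independent functions:
  [constant term]:  - 4 A = -8
  [e^{x}]:  - 2 B = -2
Solving: A = 2, B = 1.
Check against the point condition:
  u(0, 0) = 1  ⟹  B = 1  ✓
Hence u(x, t) = 2 x^{2} + e^{x}.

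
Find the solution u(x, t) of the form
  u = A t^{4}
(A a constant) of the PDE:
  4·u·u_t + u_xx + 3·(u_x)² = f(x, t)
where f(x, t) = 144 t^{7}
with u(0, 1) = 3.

Answer: u(x, t) = 3 t^{4}

Derivation:
Substitute the ansatz u = A t^{4} into the left-hand side.
Derivatives of the ansatz:
  u_t = 4 A t^{3}
  u_xx = 0
  u_x = 0
Term by term:
  4·u·u_t = 16 A^{2} t^{7}
  u_xx = 0
  3·(u_x)² = 0
So the left-hand side equals
  16 A^{2} t^{7}
This must equal f(x, t) = 144 t^{7} identically.
Matching coefficients of the independent functions:
  [t^{7}]:  16 A^{2} = 144
These equations allow (A) = (-3) or (3).
Impose the point condition(s):
  u(0, 1) = 3  ⟹  A = 3
Only A = 3 satisfies everything.
Hence u(x, t) = 3 t^{4}.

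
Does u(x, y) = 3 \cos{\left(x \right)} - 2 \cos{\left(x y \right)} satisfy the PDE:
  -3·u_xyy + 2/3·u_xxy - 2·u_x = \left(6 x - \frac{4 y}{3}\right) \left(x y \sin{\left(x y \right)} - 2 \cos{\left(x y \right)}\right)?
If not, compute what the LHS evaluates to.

Evaluate each term of the left-hand side for u = 3 \cos{\left(x \right)} - 2 \cos{\left(x y \right)}.
Derivatives:
  u_xyy = - 2 x^{2} y \sin{\left(x y \right)} + 4 x \cos{\left(x y \right)}
  u_xxy = - 2 x y^{2} \sin{\left(x y \right)} + 4 y \cos{\left(x y \right)}
  u_x = 2 y \sin{\left(x y \right)} - 3 \sin{\left(x \right)}
Terms:
  -3·u_xyy = 6 x \left(x y \sin{\left(x y \right)} - 2 \cos{\left(x y \right)}\right)
  2/3·u_xxy = \frac{4 y \left(- x y \sin{\left(x y \right)} + 2 \cos{\left(x y \right)}\right)}{3}
  -2·u_x = - 4 y \sin{\left(x y \right)} + 6 \sin{\left(x \right)}
Sum: LHS = 6 x \left(x y \sin{\left(x y \right)} - 2 \cos{\left(x y \right)}\right) - \frac{4 y \left(x y \sin{\left(x y \right)} - 2 \cos{\left(x y \right)}\right)}{3} - 4 y \sin{\left(x y \right)} + 6 \sin{\left(x \right)}
Given right-hand side: \left(6 x - \frac{4 y}{3}\right) \left(x y \sin{\left(x y \right)} - 2 \cos{\left(x y \right)}\right). Difference LHS − RHS = - 4 y \sin{\left(x y \right)} + 6 \sin{\left(x \right)} ≠ 0, so u is not a solution.

Answer: No, the LHS evaluates to 6 x \left(x y \sin{\left(x y \right)} - 2 \cos{\left(x y \right)}\right) - \frac{4 y \left(x y \sin{\left(x y \right)} - 2 \cos{\left(x y \right)}\right)}{3} - 4 y \sin{\left(x y \right)} + 6 \sin{\left(x \right)}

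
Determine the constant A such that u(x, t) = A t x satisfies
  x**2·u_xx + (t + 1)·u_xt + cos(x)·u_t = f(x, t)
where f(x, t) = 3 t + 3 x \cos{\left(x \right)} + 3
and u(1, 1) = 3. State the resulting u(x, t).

Substitute the ansatz u = A t x into the left-hand side.
Derivatives of the ansatz:
  u_xx = 0
  u_xt = A
  u_t = A x
Term by term:
  x**2·u_xx = 0
  (t + 1)·u_xt = A t + A
  cos(x)·u_t = A x \cos{\left(x \right)}
So the left-hand side equals
  A t + A x \cos{\left(x \right)} + A
This must equal f(x, t) = 3 t + 3 x \cos{\left(x \right)} + 3 identically.
Matching coefficients of the independent functions:
  [constant term, t, x \cos{\left(x \right)}]:  A = 3
Solving: A = 3.
Check against the point condition:
  u(1, 1) = 3  ⟹  A = 3  ✓
Hence u(x, t) = 3 t x.

Answer: u(x, t) = 3 t x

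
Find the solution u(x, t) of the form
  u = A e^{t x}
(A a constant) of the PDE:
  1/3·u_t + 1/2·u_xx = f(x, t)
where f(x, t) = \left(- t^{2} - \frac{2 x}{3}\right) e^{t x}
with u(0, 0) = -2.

Substitute the ansatz u = A e^{t x} into the left-hand side.
Derivatives of the ansatz:
  u_t = A x e^{t x}
  u_xx = A t^{2} e^{t x}
Term by term:
  1/3·u_t = \frac{A x e^{t x}}{3}
  1/2·u_xx = \frac{A t^{2} e^{t x}}{2}
So the left-hand side equals
  \frac{A t^{2} e^{t x}}{2} + \frac{A x e^{t x}}{3}
This must equal f(x, t) identically; expanded, f = - t^{2} e^{t x} - \frac{2 x e^{t x}}{3}.
Matching coefficients of the independent functions:
  [t^{2} e^{t x}]:  \frac{A}{2} = -1
  [x e^{t x}]:  \frac{A}{3} = - \frac{2}{3}
Solving: A = -2.
Check against the point condition:
  u(0, 0) = -2  ⟹  A = -2  ✓
Hence u(x, t) = - 2 e^{t x}.

Answer: u(x, t) = - 2 e^{t x}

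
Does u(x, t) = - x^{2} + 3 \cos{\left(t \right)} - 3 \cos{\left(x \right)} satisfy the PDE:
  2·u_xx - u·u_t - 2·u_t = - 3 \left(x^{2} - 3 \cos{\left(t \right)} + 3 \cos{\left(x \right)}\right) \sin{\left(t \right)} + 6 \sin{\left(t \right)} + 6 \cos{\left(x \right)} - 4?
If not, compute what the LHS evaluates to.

Answer: Yes

Derivation:
Evaluate each term of the left-hand side for u = - x^{2} + 3 \cos{\left(t \right)} - 3 \cos{\left(x \right)}.
Derivatives:
  u_xx = 3 \cos{\left(x \right)} - 2
  u_t = - 3 \sin{\left(t \right)}
Terms:
  2·u_xx = 6 \cos{\left(x \right)} - 4
  -u·u_t = 3 \left(- x^{2} + 3 \cos{\left(t \right)} - 3 \cos{\left(x \right)}\right) \sin{\left(t \right)}
  -2·u_t = 6 \sin{\left(t \right)}
Sum: LHS = - 3 \left(x^{2} - 3 \cos{\left(t \right)} + 3 \cos{\left(x \right)}\right) \sin{\left(t \right)} + 6 \sin{\left(t \right)} + 6 \cos{\left(x \right)} - 4
This is exactly the given right-hand side, so u is a solution.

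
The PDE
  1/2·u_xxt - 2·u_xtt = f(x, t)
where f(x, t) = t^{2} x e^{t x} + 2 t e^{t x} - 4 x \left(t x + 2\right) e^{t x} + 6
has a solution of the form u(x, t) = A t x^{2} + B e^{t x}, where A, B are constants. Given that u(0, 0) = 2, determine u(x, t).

Substitute the ansatz u = A t x^{2} + B e^{t x} into the left-hand side.
Derivatives of the ansatz:
  u_xxt = 2 A + B t^{2} x e^{t x} + 2 B t e^{t x}
  u_xtt = B t x^{2} e^{t x} + 2 B x e^{t x}
Term by term:
  1/2·u_xxt = A + \frac{B t^{2} x e^{t x}}{2} + B t e^{t x}
  -2·u_xtt = - 2 B t x^{2} e^{t x} - 4 B x e^{t x}
So the left-hand side equals
  A + \frac{B t^{2} x e^{t x}}{2} - 2 B t x^{2} e^{t x} + B t e^{t x} - 4 B x e^{t x}
This must equal f(x, t) identically; expanded, f = t^{2} x e^{t x} - 4 t x^{2} e^{t x} + 2 t e^{t x} - 8 x e^{t x} + 6.
Matching coefficients of the independent functions:
  [constant term]:  A = 6
  [t e^{t x}]:  B = 2
  [x e^{t x}]:  - 4 B = -8
  [t x^{2} e^{t x}]:  - 2 B = -4
  [t^{2} x e^{t x}]:  \frac{B}{2} = 1
Solving: A = 6, B = 2.
Check against the point condition:
  u(0, 0) = 2  ⟹  B = 2  ✓
Hence u(x, t) = 6 t x^{2} + 2 e^{t x}.

Answer: u(x, t) = 6 t x^{2} + 2 e^{t x}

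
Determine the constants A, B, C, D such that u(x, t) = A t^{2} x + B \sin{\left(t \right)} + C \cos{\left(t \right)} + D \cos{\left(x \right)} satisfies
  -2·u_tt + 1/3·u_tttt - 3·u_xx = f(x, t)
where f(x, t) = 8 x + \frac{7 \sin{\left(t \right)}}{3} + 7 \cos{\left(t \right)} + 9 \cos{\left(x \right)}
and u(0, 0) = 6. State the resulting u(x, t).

Substitute the ansatz u = A t^{2} x + B \sin{\left(t \right)} + C \cos{\left(t \right)} + D \cos{\left(x \right)} into the left-hand side.
Derivatives of the ansatz:
  u_tt = 2 A x - B \sin{\left(t \right)} - C \cos{\left(t \right)}
  u_tttt = B \sin{\left(t \right)} + C \cos{\left(t \right)}
  u_xx = - D \cos{\left(x \right)}
Term by term:
  -2·u_tt = - 4 A x + 2 B \sin{\left(t \right)} + 2 C \cos{\left(t \right)}
  1/3·u_tttt = \frac{B \sin{\left(t \right)}}{3} + \frac{C \cos{\left(t \right)}}{3}
  -3·u_xx = 3 D \cos{\left(x \right)}
So the left-hand side equals
  - 4 A x + \frac{7 B \sin{\left(t \right)}}{3} + \frac{7 C \cos{\left(t \right)}}{3} + 3 D \cos{\left(x \right)}
This must equal f(x, t) = 8 x + \frac{7 \sin{\left(t \right)}}{3} + 7 \cos{\left(t \right)} + 9 \cos{\left(x \right)} identically.
Matching coefficients of the independent functions:
  [x]:  - 4 A = 8
  [\sin{\left(t \right)}]:  \frac{7 B}{3} = \frac{7}{3}
  [\cos{\left(t \right)}]:  \frac{7 C}{3} = 7
  [\cos{\left(x \right)}]:  3 D = 9
Solving: A = -2, B = 1, C = 3, D = 3.
Check against the point condition:
  u(0, 0) = 6  ⟹  C + D = 6  ✓
Hence u(x, t) = - 2 t^{2} x + \sin{\left(t \right)} + 3 \cos{\left(t \right)} + 3 \cos{\left(x \right)}.

Answer: u(x, t) = - 2 t^{2} x + \sin{\left(t \right)} + 3 \cos{\left(t \right)} + 3 \cos{\left(x \right)}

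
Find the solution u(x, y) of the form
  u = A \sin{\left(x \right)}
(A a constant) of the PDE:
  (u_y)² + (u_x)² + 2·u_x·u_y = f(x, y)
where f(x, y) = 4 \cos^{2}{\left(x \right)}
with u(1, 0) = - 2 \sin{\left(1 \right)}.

Answer: u(x, y) = - 2 \sin{\left(x \right)}

Derivation:
Substitute the ansatz u = A \sin{\left(x \right)} into the left-hand side.
Derivatives of the ansatz:
  u_y = 0
  u_x = A \cos{\left(x \right)}
Term by term:
  (u_y)² = 0
  (u_x)² = A^{2} \cos^{2}{\left(x \right)}
  2·u_x·u_y = 0
So the left-hand side equals
  A^{2} \cos^{2}{\left(x \right)}
This must equal f(x, y) = 4 \cos^{2}{\left(x \right)} identically.
Matching coefficients of the independent functions:
  [\cos^{2}{\left(x \right)}]:  A^{2} = 4
These equations allow (A) = (-2) or (2).
Impose the point condition(s):
  u(1, 0) = - 2 \sin{\left(1 \right)}  ⟹  A \sin{\left(1 \right)} = - 2 \sin{\left(1 \right)}
Only A = -2 satisfies everything.
Hence u(x, y) = - 2 \sin{\left(x \right)}.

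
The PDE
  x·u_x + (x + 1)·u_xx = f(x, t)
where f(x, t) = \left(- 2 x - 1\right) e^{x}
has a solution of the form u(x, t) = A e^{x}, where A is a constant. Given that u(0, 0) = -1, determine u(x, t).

Answer: u(x, t) = - e^{x}

Derivation:
Substitute the ansatz u = A e^{x} into the left-hand side.
Derivatives of the ansatz:
  u_x = A e^{x}
  u_xx = A e^{x}
Term by term:
  x·u_x = A x e^{x}
  (x + 1)·u_xx = A x e^{x} + A e^{x}
So the left-hand side equals
  2 A x e^{x} + A e^{x}
This must equal f(x, t) identically; expanded, f = - 2 x e^{x} - e^{x}.
Matching coefficients of the independent functions:
  [x e^{x}]:  2 A = -2
  [e^{x}]:  A = -1
Solving: A = -1.
Check against the point condition:
  u(0, 0) = -1  ⟹  A = -1  ✓
Hence u(x, t) = - e^{x}.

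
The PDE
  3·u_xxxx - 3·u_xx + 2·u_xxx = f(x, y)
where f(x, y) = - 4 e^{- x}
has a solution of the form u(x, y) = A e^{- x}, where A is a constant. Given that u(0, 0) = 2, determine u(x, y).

Answer: u(x, y) = 2 e^{- x}

Derivation:
Substitute the ansatz u = A e^{- x} into the left-hand side.
Derivatives of the ansatz:
  u_xxxx = A e^{- x}
  u_xx = A e^{- x}
  u_xxx = - A e^{- x}
Term by term:
  3·u_xxxx = 3 A e^{- x}
  -3·u_xx = - 3 A e^{- x}
  2·u_xxx = - 2 A e^{- x}
So the left-hand side equals
  - 2 A e^{- x}
This must equal f(x, y) = - 4 e^{- x} identically.
Matching coefficients of the independent functions:
  [e^{- x}]:  - 2 A = -4
Solving: A = 2.
Check against the point condition:
  u(0, 0) = 2  ⟹  A = 2  ✓
Hence u(x, y) = 2 e^{- x}.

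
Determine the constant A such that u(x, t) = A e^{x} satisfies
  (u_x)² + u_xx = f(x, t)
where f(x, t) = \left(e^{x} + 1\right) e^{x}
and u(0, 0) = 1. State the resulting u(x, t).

Answer: u(x, t) = e^{x}

Derivation:
Substitute the ansatz u = A e^{x} into the left-hand side.
Derivatives of the ansatz:
  u_x = A e^{x}
  u_xx = A e^{x}
Term by term:
  (u_x)² = A^{2} e^{2 x}
  u_xx = A e^{x}
So the left-hand side equals
  A^{2} e^{2 x} + A e^{x}
This must equal f(x, t) identically; expanded, f = e^{2 x} + e^{x}.
Matching coefficients of the independent functions:
  [e^{x}]:  A = 1
  [e^{2 x}]:  A^{2} = 1
Solving: A = 1.
Check against the point condition:
  u(0, 0) = 1  ⟹  A = 1  ✓
Hence u(x, t) = e^{x}.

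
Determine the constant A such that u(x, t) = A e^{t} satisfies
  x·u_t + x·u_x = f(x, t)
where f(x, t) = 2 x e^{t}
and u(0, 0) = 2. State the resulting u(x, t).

Substitute the ansatz u = A e^{t} into the left-hand side.
Derivatives of the ansatz:
  u_t = A e^{t}
  u_x = 0
Term by term:
  x·u_t = A x e^{t}
  x·u_x = 0
So the left-hand side equals
  A x e^{t}
This must equal f(x, t) = 2 x e^{t} identically.
Matching coefficients of the independent functions:
  [x e^{t}]:  A = 2
Solving: A = 2.
Check against the point condition:
  u(0, 0) = 2  ⟹  A = 2  ✓
Hence u(x, t) = 2 e^{t}.

Answer: u(x, t) = 2 e^{t}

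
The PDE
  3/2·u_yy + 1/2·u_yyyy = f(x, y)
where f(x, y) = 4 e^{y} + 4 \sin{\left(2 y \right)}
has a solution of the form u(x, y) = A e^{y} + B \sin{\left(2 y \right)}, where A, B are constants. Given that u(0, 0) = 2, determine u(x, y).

Answer: u(x, y) = 2 e^{y} + 2 \sin{\left(2 y \right)}

Derivation:
Substitute the ansatz u = A e^{y} + B \sin{\left(2 y \right)} into the left-hand side.
Derivatives of the ansatz:
  u_yy = A e^{y} - 4 B \sin{\left(2 y \right)}
  u_yyyy = A e^{y} + 16 B \sin{\left(2 y \right)}
Term by term:
  3/2·u_yy = \frac{3 A e^{y}}{2} - 6 B \sin{\left(2 y \right)}
  1/2·u_yyyy = \frac{A e^{y}}{2} + 8 B \sin{\left(2 y \right)}
So the left-hand side equals
  2 A e^{y} + 2 B \sin{\left(2 y \right)}
This must equal f(x, y) = 4 e^{y} + 4 \sin{\left(2 y \right)} identically.
Matching coefficients of the independent functions:
  [e^{y}]:  2 A = 4
  [\sin{\left(2 y \right)}]:  2 B = 4
Solving: A = 2, B = 2.
Check against the point condition:
  u(0, 0) = 2  ⟹  A = 2  ✓
Hence u(x, y) = 2 e^{y} + 2 \sin{\left(2 y \right)}.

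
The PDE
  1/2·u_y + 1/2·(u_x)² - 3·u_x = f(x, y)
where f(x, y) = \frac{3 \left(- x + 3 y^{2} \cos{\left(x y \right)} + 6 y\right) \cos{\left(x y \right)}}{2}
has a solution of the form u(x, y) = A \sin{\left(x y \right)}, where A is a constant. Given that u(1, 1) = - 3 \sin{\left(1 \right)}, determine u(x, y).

Substitute the ansatz u = A \sin{\left(x y \right)} into the left-hand side.
Derivatives of the ansatz:
  u_y = A x \cos{\left(x y \right)}
  u_x = A y \cos{\left(x y \right)}
Term by term:
  1/2·u_y = \frac{A x \cos{\left(x y \right)}}{2}
  1/2·(u_x)² = \frac{A^{2} y^{2} \cos^{2}{\left(x y \right)}}{2}
  -3·u_x = - 3 A y \cos{\left(x y \right)}
So the left-hand side equals
  \frac{A^{2} y^{2} \cos^{2}{\left(x y \right)}}{2} + \frac{A x \cos{\left(x y \right)}}{2} - 3 A y \cos{\left(x y \right)}
This must equal f(x, y) identically; expanded, f = - \frac{3 x \cos{\left(x y \right)}}{2} + \frac{9 y^{2} \cos^{2}{\left(x y \right)}}{2} + 9 y \cos{\left(x y \right)}.
Matching coefficients of the independent functions:
  [x \cos{\left(x y \right)}]:  \frac{A}{2} = - \frac{3}{2}
  [y \cos{\left(x y \right)}]:  - 3 A = 9
  [y^{2} \cos^{2}{\left(x y \right)}]:  \frac{A^{2}}{2} = \frac{9}{2}
Solving: A = -3.
Check against the point condition:
  u(1, 1) = - 3 \sin{\left(1 \right)}  ⟹  A \sin{\left(1 \right)} = - 3 \sin{\left(1 \right)}  ✓
Hence u(x, y) = - 3 \sin{\left(x y \right)}.

Answer: u(x, y) = - 3 \sin{\left(x y \right)}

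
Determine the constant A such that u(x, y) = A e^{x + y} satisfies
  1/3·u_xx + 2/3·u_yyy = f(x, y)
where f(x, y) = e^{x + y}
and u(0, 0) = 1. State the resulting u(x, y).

Substitute the ansatz u = A e^{x + y} into the left-hand side.
Derivatives of the ansatz:
  u_xx = A e^{x} e^{y}
  u_yyy = A e^{x} e^{y}
Term by term:
  1/3·u_xx = \frac{A e^{x} e^{y}}{3}
  2/3·u_yyy = \frac{2 A e^{x} e^{y}}{3}
So the left-hand side equals
  A e^{x} e^{y}
This must equal f(x, y) identically; expanded, f = e^{x} e^{y}.
Matching coefficients of the independent functions:
  [e^{x} e^{y}]:  A = 1
Solving: A = 1.
Check against the point condition:
  u(0, 0) = 1  ⟹  A = 1  ✓
Hence u(x, y) = e^{x + y}.

Answer: u(x, y) = e^{x + y}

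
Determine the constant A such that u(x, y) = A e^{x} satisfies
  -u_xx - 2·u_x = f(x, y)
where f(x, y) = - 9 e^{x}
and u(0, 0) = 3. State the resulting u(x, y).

Answer: u(x, y) = 3 e^{x}

Derivation:
Substitute the ansatz u = A e^{x} into the left-hand side.
Derivatives of the ansatz:
  u_xx = A e^{x}
  u_x = A e^{x}
Term by term:
  -u_xx = - A e^{x}
  -2·u_x = - 2 A e^{x}
So the left-hand side equals
  - 3 A e^{x}
This must equal f(x, y) = - 9 e^{x} identically.
Matching coefficients of the independent functions:
  [e^{x}]:  - 3 A = -9
Solving: A = 3.
Check against the point condition:
  u(0, 0) = 3  ⟹  A = 3  ✓
Hence u(x, y) = 3 e^{x}.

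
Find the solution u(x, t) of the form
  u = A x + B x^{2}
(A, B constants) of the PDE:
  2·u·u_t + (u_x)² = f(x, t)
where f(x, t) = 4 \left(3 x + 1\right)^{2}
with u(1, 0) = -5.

Substitute the ansatz u = A x + B x^{2} into the left-hand side.
Derivatives of the ansatz:
  u_t = 0
  u_x = A + 2 B x
Term by term:
  2·u·u_t = 0
  (u_x)² = A^{2} + 4 A B x + 4 B^{2} x^{2}
So the left-hand side equals
  A^{2} + 4 A B x + 4 B^{2} x^{2}
This must equal f(x, t) identically; expanded, f = 36 x^{2} + 24 x + 4.
Matching coefficients of the independent functions:
  [constant term]:  A^{2} = 4
  [x]:  4 A B = 24
  [x^{2}]:  4 B^{2} = 36
These equations allow (A, B) = (-2, -3) or (2, 3).
Impose the point condition(s):
  u(1, 0) = -5  ⟹  A + B = -5
Only A = -2, B = -3 satisfies everything.
Hence u(x, t) = - 3 x^{2} - 2 x.

Answer: u(x, t) = - 3 x^{2} - 2 x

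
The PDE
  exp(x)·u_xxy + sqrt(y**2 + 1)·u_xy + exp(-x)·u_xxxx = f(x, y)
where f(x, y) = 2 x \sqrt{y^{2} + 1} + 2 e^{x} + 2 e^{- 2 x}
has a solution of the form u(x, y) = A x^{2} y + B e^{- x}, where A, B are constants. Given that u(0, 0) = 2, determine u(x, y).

Substitute the ansatz u = A x^{2} y + B e^{- x} into the left-hand side.
Derivatives of the ansatz:
  u_xxy = 2 A
  u_xy = 2 A x
  u_xxxx = B e^{- x}
Term by term:
  exp(x)·u_xxy = 2 A e^{x}
  sqrt(y**2 + 1)·u_xy = 2 A x \sqrt{y^{2} + 1}
  exp(-x)·u_xxxx = B e^{- 2 x}
So the left-hand side equals
  2 A x \sqrt{y^{2} + 1} + 2 A e^{x} + B e^{- 2 x}
This must equal f(x, y) = 2 x \sqrt{y^{2} + 1} + 2 e^{x} + 2 e^{- 2 x} identically.
Matching coefficients of the independent functions:
  [x \sqrt{y^{2} + 1}, e^{x}]:  2 A = 2
  [e^{- 2 x}]:  B = 2
Solving: A = 1, B = 2.
Check against the point condition:
  u(0, 0) = 2  ⟹  B = 2  ✓
Hence u(x, y) = x^{2} y + 2 e^{- x}.

Answer: u(x, y) = x^{2} y + 2 e^{- x}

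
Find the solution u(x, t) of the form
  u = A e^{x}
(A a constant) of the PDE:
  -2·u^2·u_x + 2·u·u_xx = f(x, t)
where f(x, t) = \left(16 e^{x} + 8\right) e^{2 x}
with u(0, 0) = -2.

Answer: u(x, t) = - 2 e^{x}

Derivation:
Substitute the ansatz u = A e^{x} into the left-hand side.
Derivatives of the ansatz:
  u_x = A e^{x}
  u_xx = A e^{x}
Term by term:
  -2·u^2·u_x = - 2 A^{3} e^{3 x}
  2·u·u_xx = 2 A^{2} e^{2 x}
So the left-hand side equals
  - 2 A^{3} e^{3 x} + 2 A^{2} e^{2 x}
This must equal f(x, t) = \left(16 e^{x} + 8\right) e^{2 x} identically.
Matching coefficients of the independent functions:
  [e^{2 x}]:  2 A^{2} = 8
  [e^{3 x}]:  - 2 A^{3} = 16
Solving: A = -2.
Check against the point condition:
  u(0, 0) = -2  ⟹  A = -2  ✓
Hence u(x, t) = - 2 e^{x}.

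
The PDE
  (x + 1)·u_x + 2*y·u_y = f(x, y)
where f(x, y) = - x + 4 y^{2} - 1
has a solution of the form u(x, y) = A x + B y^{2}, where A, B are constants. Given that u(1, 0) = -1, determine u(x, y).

Answer: u(x, y) = - x + y^{2}

Derivation:
Substitute the ansatz u = A x + B y^{2} into the left-hand side.
Derivatives of the ansatz:
  u_x = A
  u_y = 2 B y
Term by term:
  (x + 1)·u_x = A x + A
  2*y·u_y = 4 B y^{2}
So the left-hand side equals
  A x + A + 4 B y^{2}
This must equal f(x, y) = - x + 4 y^{2} - 1 identically.
Matching coefficients of the independent functions:
  [constant term, x]:  A = -1
  [y^{2}]:  4 B = 4
Solving: A = -1, B = 1.
Check against the point condition:
  u(1, 0) = -1  ⟹  A = -1  ✓
Hence u(x, y) = - x + y^{2}.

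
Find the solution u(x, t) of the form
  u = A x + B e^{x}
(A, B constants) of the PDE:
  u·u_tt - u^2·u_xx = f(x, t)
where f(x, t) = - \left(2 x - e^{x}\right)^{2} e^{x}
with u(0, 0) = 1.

Answer: u(x, t) = - 2 x + e^{x}

Derivation:
Substitute the ansatz u = A x + B e^{x} into the left-hand side.
Derivatives of the ansatz:
  u_tt = 0
  u_xx = B e^{x}
Term by term:
  u·u_tt = 0
  -u^2·u_xx = - A^{2} B x^{2} e^{x} - 2 A B^{2} x e^{2 x} - B^{3} e^{3 x}
So the left-hand side equals
  - A^{2} B x^{2} e^{x} - 2 A B^{2} x e^{2 x} - B^{3} e^{3 x}
This must equal f(x, t) identically; expanded, f = - 4 x^{2} e^{x} + 4 x e^{2 x} - e^{3 x}.
Matching coefficients of the independent functions:
  [x e^{2 x}]:  - 2 A B^{2} = 4
  [x^{2} e^{x}]:  - A^{2} B = -4
  [e^{3 x}]:  - B^{3} = -1
Solving: A = -2, B = 1.
Check against the point condition:
  u(0, 0) = 1  ⟹  B = 1  ✓
Hence u(x, t) = - 2 x + e^{x}.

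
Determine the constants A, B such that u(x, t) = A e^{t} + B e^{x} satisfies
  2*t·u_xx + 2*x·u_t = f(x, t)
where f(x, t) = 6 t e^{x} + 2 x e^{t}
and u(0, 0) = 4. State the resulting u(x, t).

Substitute the ansatz u = A e^{t} + B e^{x} into the left-hand side.
Derivatives of the ansatz:
  u_xx = B e^{x}
  u_t = A e^{t}
Term by term:
  2*t·u_xx = 2 B t e^{x}
  2*x·u_t = 2 A x e^{t}
So the left-hand side equals
  2 A x e^{t} + 2 B t e^{x}
This must equal f(x, t) = 6 t e^{x} + 2 x e^{t} identically.
Matching coefficients of the independent functions:
  [t e^{x}]:  2 B = 6
  [x e^{t}]:  2 A = 2
Solving: A = 1, B = 3.
Check against the point condition:
  u(0, 0) = 4  ⟹  A + B = 4  ✓
Hence u(x, t) = e^{t} + 3 e^{x}.

Answer: u(x, t) = e^{t} + 3 e^{x}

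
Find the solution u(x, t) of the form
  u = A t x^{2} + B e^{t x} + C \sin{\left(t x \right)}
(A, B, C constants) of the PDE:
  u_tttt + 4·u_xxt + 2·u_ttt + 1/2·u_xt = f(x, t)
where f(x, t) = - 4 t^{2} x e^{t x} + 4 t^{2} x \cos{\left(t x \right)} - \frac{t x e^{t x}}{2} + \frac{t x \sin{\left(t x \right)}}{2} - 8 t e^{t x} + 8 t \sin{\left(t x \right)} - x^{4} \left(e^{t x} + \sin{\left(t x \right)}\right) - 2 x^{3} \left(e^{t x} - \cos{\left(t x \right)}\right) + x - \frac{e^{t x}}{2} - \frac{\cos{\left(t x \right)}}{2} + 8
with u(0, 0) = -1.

Answer: u(x, t) = t x^{2} - e^{t x} - \sin{\left(t x \right)}

Derivation:
Substitute the ansatz u = A t x^{2} + B e^{t x} + C \sin{\left(t x \right)} into the left-hand side.
Derivatives of the ansatz:
  u_tttt = B x^{4} e^{t x} + C x^{4} \sin{\left(t x \right)}
  u_xxt = 2 A + B t^{2} x e^{t x} + 2 B t e^{t x} - C t^{2} x \cos{\left(t x \right)} - 2 C t \sin{\left(t x \right)}
  u_ttt = B x^{3} e^{t x} - C x^{3} \cos{\left(t x \right)}
  u_xt = 2 A x + B t x e^{t x} + B e^{t x} - C t x \sin{\left(t x \right)} + C \cos{\left(t x \right)}
Term by term:
  u_tttt = B x^{4} e^{t x} + C x^{4} \sin{\left(t x \right)}
  4·u_xxt = 8 A + 4 B t^{2} x e^{t x} + 8 B t e^{t x} - 4 C t^{2} x \cos{\left(t x \right)} - 8 C t \sin{\left(t x \right)}
  2·u_ttt = 2 B x^{3} e^{t x} - 2 C x^{3} \cos{\left(t x \right)}
  1/2·u_xt = A x + \frac{B t x e^{t x}}{2} + \frac{B e^{t x}}{2} - \frac{C t x \sin{\left(t x \right)}}{2} + \frac{C \cos{\left(t x \right)}}{2}
So the left-hand side equals
  A x + 8 A + 4 B t^{2} x e^{t x} + \frac{B t x e^{t x}}{2} + 8 B t e^{t x} + B x^{4} e^{t x} + 2 B x^{3} e^{t x} + \frac{B e^{t x}}{2} - 4 C t^{2} x \cos{\left(t x \right)} - \frac{C t x \sin{\left(t x \right)}}{2} - 8 C t \sin{\left(t x \right)} + C x^{4} \sin{\left(t x \right)} - 2 C x^{3} \cos{\left(t x \right)} + \frac{C \cos{\left(t x \right)}}{2}
This must equal f(x, t) identically; expanded, f = - 4 t^{2} x e^{t x} + 4 t^{2} x \cos{\left(t x \right)} - \frac{t x e^{t x}}{2} + \frac{t x \sin{\left(t x \right)}}{2} - 8 t e^{t x} + 8 t \sin{\left(t x \right)} - x^{4} e^{t x} - x^{4} \sin{\left(t x \right)} - 2 x^{3} e^{t x} + 2 x^{3} \cos{\left(t x \right)} + x - \frac{e^{t x}}{2} - \frac{\cos{\left(t x \right)}}{2} + 8.
Matching coefficients of the independent functions:
  [constant term]:  8 A = 8
  [x]:  A = 1
  [t e^{t x}]:  8 B = -8
  [t \sin{\left(t x \right)}]:  - 8 C = 8
  [x^{3} e^{t x}]:  2 B = -2
  [x^{3} \cos{\left(t x \right)}]:  - 2 C = 2
  [x^{4} e^{t x}]:  B = -1
  [x^{4} \sin{\left(t x \right)}]:  C = -1
  [t x e^{t x}, e^{t x}]:  \frac{B}{2} = - \frac{1}{2}
  [t x \sin{\left(t x \right)}]:  - \frac{C}{2} = \frac{1}{2}
  [t^{2} x e^{t x}]:  4 B = -4
  [t^{2} x \cos{\left(t x \right)}]:  - 4 C = 4
  [\cos{\left(t x \right)}]:  \frac{C}{2} = - \frac{1}{2}
Solving: A = 1, B = -1, C = -1.
Check against the point condition:
  u(0, 0) = -1  ⟹  B = -1  ✓
Hence u(x, t) = t x^{2} - e^{t x} - \sin{\left(t x \right)}.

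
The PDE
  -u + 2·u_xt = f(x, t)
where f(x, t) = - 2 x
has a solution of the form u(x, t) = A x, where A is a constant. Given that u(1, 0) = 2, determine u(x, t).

Substitute the ansatz u = A x into the left-hand side.
Derivatives of the ansatz:
  u_xt = 0
Term by term:
  -u = - A x
  2·u_xt = 0
So the left-hand side equals
  - A x
This must equal f(x, t) = - 2 x identically.
Matching coefficients of the independent functions:
  [x]:  - A = -2
Solving: A = 2.
Check against the point condition:
  u(1, 0) = 2  ⟹  A = 2  ✓
Hence u(x, t) = 2 x.

Answer: u(x, t) = 2 x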